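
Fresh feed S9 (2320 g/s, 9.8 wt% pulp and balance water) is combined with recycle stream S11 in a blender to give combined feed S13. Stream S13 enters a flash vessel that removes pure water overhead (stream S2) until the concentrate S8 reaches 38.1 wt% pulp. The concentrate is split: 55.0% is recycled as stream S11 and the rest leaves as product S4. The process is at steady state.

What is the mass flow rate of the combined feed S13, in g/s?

3049 g/s

Overall pulp balance (none leaves overhead): pulp in fresh feed = pulp in product, i.e. 2320×0.098 = (1−0.550)·S8·0.381.
S8 = 227.36/(0.381×0.450) = 1326.1 g/s.
Recycle S11 = 0.550×1326.1 = 729.36 g/s.
Combined feed S13 = 2320 + 729.36 = 3049.4 g/s.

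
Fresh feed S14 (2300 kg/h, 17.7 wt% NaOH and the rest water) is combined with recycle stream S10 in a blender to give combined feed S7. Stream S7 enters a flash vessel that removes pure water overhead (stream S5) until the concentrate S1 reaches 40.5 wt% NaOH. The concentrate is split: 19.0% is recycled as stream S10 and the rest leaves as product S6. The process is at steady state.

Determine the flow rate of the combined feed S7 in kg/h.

Overall NaOH balance (none leaves overhead): NaOH in fresh feed = NaOH in product, i.e. 2300×0.177 = (1−0.190)·S1·0.405.
S1 = 407.1/(0.405×0.810) = 1241 kg/h.
Recycle S10 = 0.190×1241 = 235.78 kg/h.
Combined feed S7 = 2300 + 235.78 = 2535.8 kg/h.

2536 kg/h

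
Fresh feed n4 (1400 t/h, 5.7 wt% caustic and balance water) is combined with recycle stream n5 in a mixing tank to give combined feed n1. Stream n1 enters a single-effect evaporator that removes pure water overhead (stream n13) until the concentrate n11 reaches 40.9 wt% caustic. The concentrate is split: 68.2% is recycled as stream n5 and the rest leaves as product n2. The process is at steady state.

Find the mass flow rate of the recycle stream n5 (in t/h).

418.4 t/h

Overall caustic balance (none leaves overhead): caustic in fresh feed = caustic in product, i.e. 1400×0.057 = (1−0.682)·n11·0.409.
n11 = 79.8/(0.409×0.318) = 613.55 t/h.
Recycle n5 = 0.682×613.55 = 418.44 t/h.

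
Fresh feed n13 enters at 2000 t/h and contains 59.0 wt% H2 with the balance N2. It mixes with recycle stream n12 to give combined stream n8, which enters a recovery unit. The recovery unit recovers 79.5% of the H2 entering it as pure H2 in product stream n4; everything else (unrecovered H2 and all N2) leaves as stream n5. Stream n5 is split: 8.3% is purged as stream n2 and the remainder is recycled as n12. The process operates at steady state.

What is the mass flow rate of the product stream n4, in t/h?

1155 t/h

H2 in n8: m_A = 2000×0.590 + (1−0.083)·(1−0.795)·m_A, so m_A = 1180/0.8120 = 1453.2 t/h.
Product n4 = 0.795×1453.2 = 1155.3 t/h.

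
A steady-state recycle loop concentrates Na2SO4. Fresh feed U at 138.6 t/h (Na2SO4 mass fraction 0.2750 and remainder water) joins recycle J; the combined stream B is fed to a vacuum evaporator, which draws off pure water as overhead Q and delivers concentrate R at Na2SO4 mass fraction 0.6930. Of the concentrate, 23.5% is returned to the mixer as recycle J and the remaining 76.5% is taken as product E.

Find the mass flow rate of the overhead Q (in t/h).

Overall Na2SO4 balance (none leaves overhead): Na2SO4 in fresh feed = Na2SO4 in product, i.e. 138.6×0.275 = (1−0.235)·R·0.693.
R = 38.115/(0.693×0.765) = 71.895 t/h.
Recycle J = 0.235×71.895 = 16.895 t/h.
Combined feed B = 138.6 + 16.895 = 155.5 t/h.
Overhead Q = B − R = 155.5 − 71.895 = 83.6 t/h.

83.6 t/h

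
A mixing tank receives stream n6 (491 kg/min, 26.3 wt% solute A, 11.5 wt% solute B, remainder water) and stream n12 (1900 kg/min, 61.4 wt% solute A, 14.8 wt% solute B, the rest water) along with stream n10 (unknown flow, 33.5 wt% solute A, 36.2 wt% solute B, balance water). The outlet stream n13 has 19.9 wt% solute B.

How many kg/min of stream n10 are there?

Let n10 be the unknown flow. Total out = 2391 + n10.
solute B balance: 337.66 + 0.362·n10 = 0.199·(2391 + n10)
(0.362 − 0.199)·n10 = 0.199×2391 − 337.66 = 138.14
n10 = 138.14 / 0.163 = 847.51 kg/min

847.5 kg/min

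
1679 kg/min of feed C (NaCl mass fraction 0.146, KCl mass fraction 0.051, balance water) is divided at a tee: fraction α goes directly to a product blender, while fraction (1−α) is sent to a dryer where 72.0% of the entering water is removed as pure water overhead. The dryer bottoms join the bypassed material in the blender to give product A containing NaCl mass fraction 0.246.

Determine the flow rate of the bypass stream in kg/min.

498.5 kg/min

All 1679×0.146 = 245.13 kg/min of NaCl reaches A, so A = 245.13/0.246 = 996.48 kg/min and vapour = 682.52 kg/min.
The evaporator receives (1−α)·1679 of feed at 0.803 water and removes 0.720 of that water:
0.720×0.803×(1−α)×1679 = 682.52
(1−α) = 682.52/970.73 = 0.7031;  α = 0.2969.
Bypass flow = 0.2969×1679 = 498.5 kg/min.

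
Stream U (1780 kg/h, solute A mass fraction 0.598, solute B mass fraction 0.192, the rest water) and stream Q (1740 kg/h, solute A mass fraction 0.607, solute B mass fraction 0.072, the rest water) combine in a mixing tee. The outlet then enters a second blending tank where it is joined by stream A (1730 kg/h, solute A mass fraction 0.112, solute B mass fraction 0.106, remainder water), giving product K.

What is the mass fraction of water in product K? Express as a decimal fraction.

0.435

Overall, product flow = 5250 kg/h.
water in = 1780×0.210 + 1740×0.321 + 1730×0.782 = 2285.2 kg/h.
water fraction in K = 0.435.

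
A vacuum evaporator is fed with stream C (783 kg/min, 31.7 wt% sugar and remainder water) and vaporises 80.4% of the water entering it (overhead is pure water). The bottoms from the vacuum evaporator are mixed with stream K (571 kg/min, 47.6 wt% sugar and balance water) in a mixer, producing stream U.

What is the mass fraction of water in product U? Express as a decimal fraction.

Vapour removed = 0.804×0.683×783 = 429.97 kg/min; concentrate = 353.03 kg/min.
water reaching the mixer = 104.82 (from concentrate) + 571×0.524 = 404.02 kg/min.
Product flow = 353.03 + 571 = 924.03 kg/min; water fraction = 0.4372.

0.4372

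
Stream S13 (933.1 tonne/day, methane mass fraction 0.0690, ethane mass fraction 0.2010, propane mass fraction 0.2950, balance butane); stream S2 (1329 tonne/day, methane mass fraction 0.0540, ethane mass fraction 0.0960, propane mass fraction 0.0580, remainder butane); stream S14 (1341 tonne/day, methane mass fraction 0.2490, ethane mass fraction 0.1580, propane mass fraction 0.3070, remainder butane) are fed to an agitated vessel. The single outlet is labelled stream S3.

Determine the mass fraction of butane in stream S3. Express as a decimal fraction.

0.5112

Total flow out = 933.1 + 1329 + 1341 = 3603.1 tonne/day.
butane in = 933.1×0.435 + 1329×0.792 + 1341×0.286 = 1842 tonne/day.
butane mass fraction in S3 = 1842/3603.1 = 0.5112.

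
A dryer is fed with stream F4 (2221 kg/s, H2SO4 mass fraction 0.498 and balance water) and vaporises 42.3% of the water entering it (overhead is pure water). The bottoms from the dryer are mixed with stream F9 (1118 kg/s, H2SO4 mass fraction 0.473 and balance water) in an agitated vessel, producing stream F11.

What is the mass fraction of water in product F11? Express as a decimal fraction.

0.430

Vapour removed = 0.423×0.502×2221 = 471.62 kg/s; concentrate = 1749.4 kg/s.
water reaching the mixer = 643.32 (from concentrate) + 1118×0.527 = 1232.5 kg/s.
Product flow = 1749.4 + 1118 = 2867.4 kg/s; water fraction = 0.430.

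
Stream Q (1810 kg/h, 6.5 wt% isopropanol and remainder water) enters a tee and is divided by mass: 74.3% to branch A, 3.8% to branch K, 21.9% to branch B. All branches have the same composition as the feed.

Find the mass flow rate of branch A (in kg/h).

Branch A flow = 0.743×1810 = 1344.8 kg/h.

1345 kg/h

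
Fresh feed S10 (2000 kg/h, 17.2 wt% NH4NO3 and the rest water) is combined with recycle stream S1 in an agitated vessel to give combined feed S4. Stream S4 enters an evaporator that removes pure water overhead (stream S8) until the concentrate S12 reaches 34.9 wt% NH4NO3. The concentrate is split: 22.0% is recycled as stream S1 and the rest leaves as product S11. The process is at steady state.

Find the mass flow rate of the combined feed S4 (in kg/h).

2278 kg/h

Overall NH4NO3 balance (none leaves overhead): NH4NO3 in fresh feed = NH4NO3 in product, i.e. 2000×0.172 = (1−0.220)·S12·0.349.
S12 = 344/(0.349×0.780) = 1263.7 kg/h.
Recycle S1 = 0.220×1263.7 = 278.01 kg/h.
Combined feed S4 = 2000 + 278.01 = 2278 kg/h.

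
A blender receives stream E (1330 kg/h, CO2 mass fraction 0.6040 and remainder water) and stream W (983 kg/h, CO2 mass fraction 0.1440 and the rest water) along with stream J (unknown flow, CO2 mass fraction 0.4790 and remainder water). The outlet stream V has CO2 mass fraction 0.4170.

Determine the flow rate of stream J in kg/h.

316.9 kg/h

Let J be the unknown flow. Total out = 2313 + J.
CO2 balance: 944.87 + 0.479·J = 0.417·(2313 + J)
(0.479 − 0.417)·J = 0.417×2313 − 944.87 = 19.649
J = 19.649 / 0.062 = 316.92 kg/h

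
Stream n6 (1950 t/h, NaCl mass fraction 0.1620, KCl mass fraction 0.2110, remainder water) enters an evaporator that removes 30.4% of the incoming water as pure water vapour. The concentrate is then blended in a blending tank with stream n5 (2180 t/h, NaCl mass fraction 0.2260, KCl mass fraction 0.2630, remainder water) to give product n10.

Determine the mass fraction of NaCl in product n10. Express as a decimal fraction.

0.2151

Vapour removed = 0.304×0.627×1950 = 371.69 t/h; concentrate = 1578.3 t/h.
NaCl reaching the mixer = 315.9 (from concentrate) + 2180×0.226 = 808.58 t/h.
Product flow = 1578.3 + 2180 = 3758.3 t/h; NaCl fraction = 0.2151.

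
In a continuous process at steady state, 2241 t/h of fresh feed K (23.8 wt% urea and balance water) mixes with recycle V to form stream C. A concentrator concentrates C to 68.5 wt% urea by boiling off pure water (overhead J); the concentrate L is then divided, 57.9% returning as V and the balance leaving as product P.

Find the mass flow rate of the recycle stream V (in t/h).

1071 t/h

Overall urea balance (none leaves overhead): urea in fresh feed = urea in product, i.e. 2241×0.238 = (1−0.579)·L·0.685.
L = 533.36/(0.685×0.421) = 1849.5 t/h.
Recycle V = 0.579×1849.5 = 1070.8 t/h.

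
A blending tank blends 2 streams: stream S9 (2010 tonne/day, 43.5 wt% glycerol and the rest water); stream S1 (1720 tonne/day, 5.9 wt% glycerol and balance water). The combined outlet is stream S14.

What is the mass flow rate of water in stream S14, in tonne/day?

2754 tonne/day

water out = water in = 2010×0.565 + 1720×0.941 = 2754.2 tonne/day.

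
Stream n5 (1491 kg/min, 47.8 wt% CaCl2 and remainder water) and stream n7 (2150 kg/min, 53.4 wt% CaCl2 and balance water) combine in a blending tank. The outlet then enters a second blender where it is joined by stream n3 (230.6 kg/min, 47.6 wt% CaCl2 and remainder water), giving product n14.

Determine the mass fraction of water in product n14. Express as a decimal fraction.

0.491

Overall, product flow = 3871.6 kg/min.
water in = 1491×0.522 + 2150×0.466 + 230.6×0.524 = 1901 kg/min.
water fraction in n14 = 0.491.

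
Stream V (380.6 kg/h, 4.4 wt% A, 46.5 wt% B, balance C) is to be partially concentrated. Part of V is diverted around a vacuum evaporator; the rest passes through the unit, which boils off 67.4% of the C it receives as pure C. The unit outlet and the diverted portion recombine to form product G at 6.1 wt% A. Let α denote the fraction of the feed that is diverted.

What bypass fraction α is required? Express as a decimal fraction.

All 380.6×0.044 = 16.746 kg/h of A reaches G, so G = 16.746/0.061 = 274.53 kg/h and vapour = 106.07 kg/h.
The evaporator receives (1−α)·380.6 of feed at 0.491 C and removes 0.674 of that C:
0.674×0.491×(1−α)×380.6 = 106.07
(1−α) = 106.07/125.95 = 0.8421;  α = 0.1579.

0.158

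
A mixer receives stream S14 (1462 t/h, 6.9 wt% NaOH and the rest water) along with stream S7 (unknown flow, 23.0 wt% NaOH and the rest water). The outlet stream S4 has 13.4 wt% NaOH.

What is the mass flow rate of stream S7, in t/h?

989.9 t/h

Let S7 be the unknown flow. Total out = 1462 + S7.
NaOH balance: 100.88 + 0.230·S7 = 0.134·(1462 + S7)
(0.230 − 0.134)·S7 = 0.134×1462 − 100.88 = 95.03
S7 = 95.03 / 0.096 = 989.9 t/h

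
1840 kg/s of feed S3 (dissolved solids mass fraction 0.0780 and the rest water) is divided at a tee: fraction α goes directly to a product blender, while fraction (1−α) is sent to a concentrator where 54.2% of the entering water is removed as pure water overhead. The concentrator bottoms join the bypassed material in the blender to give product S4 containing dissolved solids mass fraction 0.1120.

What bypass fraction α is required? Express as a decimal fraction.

0.393

All 1840×0.078 = 143.52 kg/s of dissolved solids reaches S4, so S4 = 143.52/0.112 = 1281.4 kg/s and vapour = 558.57 kg/s.
The evaporator receives (1−α)·1840 of feed at 0.922 water and removes 0.542 of that water:
0.542×0.922×(1−α)×1840 = 558.57
(1−α) = 558.57/919.49 = 0.6075;  α = 0.3925.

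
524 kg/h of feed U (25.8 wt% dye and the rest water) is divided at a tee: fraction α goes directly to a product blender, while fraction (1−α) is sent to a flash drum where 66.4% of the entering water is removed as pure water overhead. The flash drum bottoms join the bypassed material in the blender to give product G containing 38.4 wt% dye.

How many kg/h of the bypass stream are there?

175 kg/h

All 524×0.258 = 135.19 kg/h of dye reaches G, so G = 135.19/0.384 = 352.06 kg/h and vapour = 171.94 kg/h.
The evaporator receives (1−α)·524 of feed at 0.742 water and removes 0.664 of that water:
0.664×0.742×(1−α)×524 = 171.94
(1−α) = 171.94/258.17 = 0.6660;  α = 0.3340.
Bypass flow = 0.3340×524 = 175.02 kg/h.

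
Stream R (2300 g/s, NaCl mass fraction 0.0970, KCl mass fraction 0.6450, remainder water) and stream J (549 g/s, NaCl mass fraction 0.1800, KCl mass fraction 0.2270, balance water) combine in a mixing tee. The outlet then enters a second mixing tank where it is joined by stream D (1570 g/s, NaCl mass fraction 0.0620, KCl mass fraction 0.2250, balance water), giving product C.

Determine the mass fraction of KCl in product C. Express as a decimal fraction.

Overall, product flow = 4419 g/s.
KCl in = 2300×0.645 + 549×0.227 + 1570×0.225 = 1961.4 g/s.
KCl fraction in C = 0.4438.

0.4438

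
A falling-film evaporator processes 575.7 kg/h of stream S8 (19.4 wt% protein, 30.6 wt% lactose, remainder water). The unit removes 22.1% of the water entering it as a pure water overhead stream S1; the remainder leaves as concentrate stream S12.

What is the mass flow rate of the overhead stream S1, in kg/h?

water entering = 575.7×0.500 = 287.85 kg/h; overhead removed = 0.221×287.85 = 63.615 kg/h.

63.61 kg/h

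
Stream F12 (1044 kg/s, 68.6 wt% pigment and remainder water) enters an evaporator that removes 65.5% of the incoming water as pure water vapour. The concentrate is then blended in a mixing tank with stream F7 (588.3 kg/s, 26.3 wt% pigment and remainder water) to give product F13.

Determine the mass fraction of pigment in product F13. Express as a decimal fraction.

0.614

Vapour removed = 0.655×0.314×1044 = 214.72 kg/s; concentrate = 829.28 kg/s.
pigment reaching the mixer = 716.18 (from concentrate) + 588.3×0.263 = 870.91 kg/s.
Product flow = 829.28 + 588.3 = 1417.6 kg/s; pigment fraction = 0.614.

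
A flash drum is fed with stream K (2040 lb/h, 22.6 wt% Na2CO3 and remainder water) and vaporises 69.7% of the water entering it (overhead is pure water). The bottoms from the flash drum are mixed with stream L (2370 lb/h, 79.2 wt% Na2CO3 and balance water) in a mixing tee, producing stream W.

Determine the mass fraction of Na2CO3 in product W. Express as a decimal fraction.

Vapour removed = 0.697×0.774×2040 = 1100.5 lb/h; concentrate = 939.46 lb/h.
Na2CO3 reaching the mixer = 461.04 (from concentrate) + 2370×0.792 = 2338.1 lb/h.
Product flow = 939.46 + 2370 = 3309.5 lb/h; Na2CO3 fraction = 0.706.

0.706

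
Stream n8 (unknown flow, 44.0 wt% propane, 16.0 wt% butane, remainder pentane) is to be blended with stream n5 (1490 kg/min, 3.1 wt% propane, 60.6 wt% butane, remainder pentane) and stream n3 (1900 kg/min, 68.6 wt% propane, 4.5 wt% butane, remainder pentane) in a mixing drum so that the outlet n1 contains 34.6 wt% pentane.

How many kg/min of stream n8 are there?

2240 kg/min

Let n8 be the unknown flow. Total out = 3390 + n8.
pentane balance: 1052 + 0.400·n8 = 0.346·(3390 + n8)
(0.400 − 0.346)·n8 = 0.346×3390 − 1052 = 120.97
n8 = 120.97 / 0.054 = 2240.2 kg/min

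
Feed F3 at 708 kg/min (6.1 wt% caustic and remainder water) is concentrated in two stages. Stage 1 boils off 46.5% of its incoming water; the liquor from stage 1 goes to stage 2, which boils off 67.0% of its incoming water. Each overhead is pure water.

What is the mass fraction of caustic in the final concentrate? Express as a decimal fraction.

0.2690

water in feed = 708×0.939 = 664.81 kg/min.
After stage 1: water left = (1−0.465)×664.81 = 355.67; stream total = 398.86 kg/min.
After stage 2: water left = (1−0.670)×355.67 = 117.37; final concentrate = 160.56 kg/min.
caustic fraction = 43.188/160.56 = 0.2690.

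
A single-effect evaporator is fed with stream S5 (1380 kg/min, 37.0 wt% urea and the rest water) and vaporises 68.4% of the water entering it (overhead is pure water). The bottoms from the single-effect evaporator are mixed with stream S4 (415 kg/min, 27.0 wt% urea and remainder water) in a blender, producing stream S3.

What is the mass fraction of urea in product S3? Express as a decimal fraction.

0.519

Vapour removed = 0.684×0.630×1380 = 594.67 kg/min; concentrate = 785.33 kg/min.
urea reaching the mixer = 510.6 (from concentrate) + 415×0.270 = 622.65 kg/min.
Product flow = 785.33 + 415 = 1200.3 kg/min; urea fraction = 0.519.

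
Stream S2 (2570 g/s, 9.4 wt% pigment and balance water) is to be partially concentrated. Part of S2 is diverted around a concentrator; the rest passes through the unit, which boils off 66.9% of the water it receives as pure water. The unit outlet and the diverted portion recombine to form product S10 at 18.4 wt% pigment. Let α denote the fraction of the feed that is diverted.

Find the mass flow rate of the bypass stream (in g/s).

496 g/s

All 2570×0.094 = 241.58 g/s of pigment reaches S10, so S10 = 241.58/0.184 = 1312.9 g/s and vapour = 1257.1 g/s.
The evaporator receives (1−α)·2570 of feed at 0.906 water and removes 0.669 of that water:
0.669×0.906×(1−α)×2570 = 1257.1
(1−α) = 1257.1/1557.7 = 0.8070;  α = 0.1930.
Bypass flow = 0.1930×2570 = 496.03 g/s.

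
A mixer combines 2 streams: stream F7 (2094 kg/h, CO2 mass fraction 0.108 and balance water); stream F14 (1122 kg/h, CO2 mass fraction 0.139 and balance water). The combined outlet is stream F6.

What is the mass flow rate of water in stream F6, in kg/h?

water out = water in = 2094×0.892 + 1122×0.861 = 2833.9 kg/h.

2834 kg/h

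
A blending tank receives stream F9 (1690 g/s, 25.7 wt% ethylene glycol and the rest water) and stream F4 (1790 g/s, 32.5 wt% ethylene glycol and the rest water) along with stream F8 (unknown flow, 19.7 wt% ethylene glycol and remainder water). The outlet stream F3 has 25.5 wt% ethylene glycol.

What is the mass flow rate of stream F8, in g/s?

Let F8 be the unknown flow. Total out = 3480 + F8.
ethylene glycol balance: 1016.1 + 0.197·F8 = 0.255·(3480 + F8)
(0.197 − 0.255)·F8 = 0.255×3480 − 1016.1 = -128.68
F8 = -128.68 / -0.058 = 2218.6 g/s

2219 g/s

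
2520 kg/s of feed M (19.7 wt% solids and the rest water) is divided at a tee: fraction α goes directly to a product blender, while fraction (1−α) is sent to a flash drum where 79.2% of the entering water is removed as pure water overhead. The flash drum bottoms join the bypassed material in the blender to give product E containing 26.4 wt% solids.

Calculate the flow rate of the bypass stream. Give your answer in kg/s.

1514 kg/s

All 2520×0.197 = 496.44 kg/s of solids reaches E, so E = 496.44/0.264 = 1880.5 kg/s and vapour = 639.55 kg/s.
The evaporator receives (1−α)·2520 of feed at 0.803 water and removes 0.792 of that water:
0.792×0.803×(1−α)×2520 = 639.55
(1−α) = 639.55/1602.7 = 0.3991;  α = 0.6009.
Bypass flow = 0.6009×2520 = 1514.4 kg/s.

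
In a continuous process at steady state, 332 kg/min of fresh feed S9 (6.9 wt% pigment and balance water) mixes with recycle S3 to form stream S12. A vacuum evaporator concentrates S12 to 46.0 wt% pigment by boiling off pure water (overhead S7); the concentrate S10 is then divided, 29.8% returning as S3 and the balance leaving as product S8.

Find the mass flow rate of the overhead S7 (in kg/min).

Overall pigment balance (none leaves overhead): pigment in fresh feed = pigment in product, i.e. 332×0.069 = (1−0.298)·S10·0.460.
S10 = 22.908/(0.460×0.702) = 70.94 kg/min.
Recycle S3 = 0.298×70.94 = 21.14 kg/min.
Combined feed S12 = 332 + 21.14 = 353.14 kg/min.
Overhead S7 = S12 − S10 = 353.14 − 70.94 = 282.2 kg/min.

282.2 kg/min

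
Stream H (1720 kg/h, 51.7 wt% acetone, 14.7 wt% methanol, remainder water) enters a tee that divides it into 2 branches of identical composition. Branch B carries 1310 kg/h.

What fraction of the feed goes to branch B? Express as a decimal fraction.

0.762

Fraction to B = 1310/1720 = 0.7616.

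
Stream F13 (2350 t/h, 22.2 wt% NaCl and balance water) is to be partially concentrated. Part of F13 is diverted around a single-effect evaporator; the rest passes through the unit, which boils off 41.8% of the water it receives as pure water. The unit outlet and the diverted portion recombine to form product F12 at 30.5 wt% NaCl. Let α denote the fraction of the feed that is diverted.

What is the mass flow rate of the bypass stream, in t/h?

All 2350×0.222 = 521.7 t/h of NaCl reaches F12, so F12 = 521.7/0.305 = 1710.5 t/h and vapour = 639.51 t/h.
The evaporator receives (1−α)·2350 of feed at 0.778 water and removes 0.418 of that water:
0.418×0.778×(1−α)×2350 = 639.51
(1−α) = 639.51/764.23 = 0.8368;  α = 0.1632.
Bypass flow = 0.1632×2350 = 383.52 t/h.

383.5 t/h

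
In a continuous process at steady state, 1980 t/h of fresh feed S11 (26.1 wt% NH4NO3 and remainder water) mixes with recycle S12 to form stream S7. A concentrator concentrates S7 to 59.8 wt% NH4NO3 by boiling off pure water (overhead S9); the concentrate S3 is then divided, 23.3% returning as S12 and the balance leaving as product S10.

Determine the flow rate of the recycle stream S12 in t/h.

Overall NH4NO3 balance (none leaves overhead): NH4NO3 in fresh feed = NH4NO3 in product, i.e. 1980×0.261 = (1−0.233)·S3·0.598.
S3 = 516.78/(0.598×0.767) = 1126.7 t/h.
Recycle S12 = 0.233×1126.7 = 262.52 t/h.

262.5 t/h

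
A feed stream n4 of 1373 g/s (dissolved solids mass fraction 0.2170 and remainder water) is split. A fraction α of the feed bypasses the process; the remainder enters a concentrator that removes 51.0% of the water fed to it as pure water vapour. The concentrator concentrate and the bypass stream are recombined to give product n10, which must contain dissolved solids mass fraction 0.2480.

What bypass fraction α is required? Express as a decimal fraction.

All 1373×0.217 = 297.94 g/s of dissolved solids reaches n10, so n10 = 297.94/0.248 = 1201.4 g/s and vapour = 171.62 g/s.
The evaporator receives (1−α)·1373 of feed at 0.783 water and removes 0.510 of that water:
0.510×0.783×(1−α)×1373 = 171.62
(1−α) = 171.62/548.28 = 0.3130;  α = 0.6870.

0.687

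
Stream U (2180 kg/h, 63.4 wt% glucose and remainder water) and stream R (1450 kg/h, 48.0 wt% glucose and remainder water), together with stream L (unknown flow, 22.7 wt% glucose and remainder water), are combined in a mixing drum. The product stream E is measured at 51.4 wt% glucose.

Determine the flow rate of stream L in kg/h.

739.7 kg/h

Let L be the unknown flow. Total out = 3630 + L.
glucose balance: 2078.1 + 0.227·L = 0.514·(3630 + L)
(0.227 − 0.514)·L = 0.514×3630 − 2078.1 = -212.3
L = -212.3 / -0.287 = 739.72 kg/h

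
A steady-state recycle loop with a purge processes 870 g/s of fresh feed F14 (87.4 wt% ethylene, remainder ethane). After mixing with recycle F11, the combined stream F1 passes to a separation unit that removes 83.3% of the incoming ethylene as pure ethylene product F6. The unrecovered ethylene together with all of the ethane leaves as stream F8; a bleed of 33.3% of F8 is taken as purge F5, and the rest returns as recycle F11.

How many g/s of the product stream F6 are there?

712.8 g/s

ethylene in F1: m_A = 870×0.874 + (1−0.333)·(1−0.833)·m_A, so m_A = 760.38/0.8886 = 855.7 g/s.
Product F6 = 0.833×855.7 = 712.79 g/s.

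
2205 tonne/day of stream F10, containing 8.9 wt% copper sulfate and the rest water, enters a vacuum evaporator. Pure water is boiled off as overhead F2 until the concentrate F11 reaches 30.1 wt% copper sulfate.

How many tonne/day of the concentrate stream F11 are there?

652 tonne/day

copper sulfate is conserved: 2205×0.089 = 196.25 tonne/day all reports to the concentrate.
Concentrate = 196.25/(target fraction) = 651.98 tonne/day.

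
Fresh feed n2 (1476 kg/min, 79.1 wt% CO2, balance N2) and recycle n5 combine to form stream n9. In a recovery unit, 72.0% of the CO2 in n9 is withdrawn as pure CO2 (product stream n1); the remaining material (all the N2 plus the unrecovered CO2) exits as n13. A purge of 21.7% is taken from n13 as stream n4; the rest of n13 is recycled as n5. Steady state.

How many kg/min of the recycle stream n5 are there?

N2 enters only via n2 and leaves only via the purge: 1476×0.209 = 0.217×(N2 in n13), and the recovery unit passes all N2, so N2 in n9 = N2 in n13 = 1421.6 kg/min.
CO2 in n9: m_A = 1476×0.791 + (1−0.217)·(1−0.720)·m_A, so m_A = 1167.5/0.7808 = 1495.4 kg/min.
n13 = (1−0.720)×1495.4 + 1421.6 = 1840.3 kg/min.
Recycle n5 = (1−0.217)×1840.3 = 1440.9 kg/min.

1441 kg/min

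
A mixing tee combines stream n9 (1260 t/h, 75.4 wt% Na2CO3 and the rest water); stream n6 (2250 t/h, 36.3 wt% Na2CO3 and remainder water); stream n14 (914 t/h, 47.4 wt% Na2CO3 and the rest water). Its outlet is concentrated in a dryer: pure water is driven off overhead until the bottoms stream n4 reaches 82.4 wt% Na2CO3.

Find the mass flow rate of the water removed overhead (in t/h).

Na2CO3 entering = 1260×0.754 + 2250×0.363 + 914×0.474 = 2200 t/h.
All Na2CO3 reports to n4, so n4 = 2200/0.824 = 2669.9 t/h.
Total feed = 4424 t/h; overhead = 4424 − 2669.9 = 1754.1 t/h.

1754 t/h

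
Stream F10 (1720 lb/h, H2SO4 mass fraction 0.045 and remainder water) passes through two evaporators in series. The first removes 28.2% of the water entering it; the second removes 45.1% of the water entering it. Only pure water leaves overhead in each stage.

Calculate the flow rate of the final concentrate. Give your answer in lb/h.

water in feed = 1720×0.955 = 1642.6 lb/h.
After stage 1: water left = (1−0.282)×1642.6 = 1179.4; stream total = 1256.8 lb/h.
After stage 2: water left = (1−0.451)×1179.4 = 647.48; final concentrate = 724.88 lb/h.

724.9 lb/h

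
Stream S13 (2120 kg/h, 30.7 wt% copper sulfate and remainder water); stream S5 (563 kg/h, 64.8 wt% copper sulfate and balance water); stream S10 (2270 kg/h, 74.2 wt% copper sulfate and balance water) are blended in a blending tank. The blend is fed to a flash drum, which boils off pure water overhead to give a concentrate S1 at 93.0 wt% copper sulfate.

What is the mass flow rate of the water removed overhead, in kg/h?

copper sulfate entering = 2120×0.307 + 563×0.648 + 2270×0.742 = 2700 kg/h.
All copper sulfate reports to S1, so S1 = 2700/0.930 = 2903.2 kg/h.
Total feed = 4953 kg/h; overhead = 4953 − 2903.2 = 2049.8 kg/h.

2050 kg/h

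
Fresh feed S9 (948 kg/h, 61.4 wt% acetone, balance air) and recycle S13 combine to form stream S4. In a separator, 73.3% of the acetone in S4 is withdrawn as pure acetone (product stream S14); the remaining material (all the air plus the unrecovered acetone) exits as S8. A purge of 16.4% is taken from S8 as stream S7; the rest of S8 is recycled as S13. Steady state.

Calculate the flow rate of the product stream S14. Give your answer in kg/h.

acetone in S4: m_A = 948×0.614 + (1−0.164)·(1−0.733)·m_A, so m_A = 582.07/0.7768 = 749.33 kg/h.
Product S14 = 0.733×749.33 = 549.26 kg/h.

549.3 kg/h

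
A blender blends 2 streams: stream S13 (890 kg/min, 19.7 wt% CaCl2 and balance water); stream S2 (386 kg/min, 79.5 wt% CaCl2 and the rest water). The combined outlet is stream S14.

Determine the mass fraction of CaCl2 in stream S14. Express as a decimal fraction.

0.3779

Total flow out = 890 + 386 = 1276 kg/min.
CaCl2 in = 890×0.197 + 386×0.795 = 482.2 kg/min.
CaCl2 mass fraction in S14 = 482.2/1276 = 0.3779.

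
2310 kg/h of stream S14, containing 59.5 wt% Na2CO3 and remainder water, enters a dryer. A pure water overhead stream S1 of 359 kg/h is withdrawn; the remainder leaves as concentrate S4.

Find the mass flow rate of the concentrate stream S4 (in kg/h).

Concentrate = 2310 − 359 = 1951 kg/h.

1951 kg/h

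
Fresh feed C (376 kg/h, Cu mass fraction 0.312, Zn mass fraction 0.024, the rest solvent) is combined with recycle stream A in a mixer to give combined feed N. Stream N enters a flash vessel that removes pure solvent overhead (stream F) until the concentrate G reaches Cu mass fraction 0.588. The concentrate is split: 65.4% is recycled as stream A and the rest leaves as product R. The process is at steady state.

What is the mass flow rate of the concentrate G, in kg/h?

576.6 kg/h

Overall Cu balance (none leaves overhead): Cu in fresh feed = Cu in product, i.e. 376×0.312 = (1−0.654)·G·0.588.
G = 117.31/(0.588×0.346) = 576.62 kg/h.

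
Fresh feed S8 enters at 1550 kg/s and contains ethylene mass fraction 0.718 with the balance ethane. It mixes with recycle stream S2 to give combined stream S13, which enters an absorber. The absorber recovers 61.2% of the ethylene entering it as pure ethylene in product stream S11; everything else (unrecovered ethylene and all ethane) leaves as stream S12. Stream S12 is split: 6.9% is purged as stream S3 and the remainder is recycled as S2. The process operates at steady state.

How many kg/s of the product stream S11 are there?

1066 kg/s

ethylene in S13: m_A = 1550×0.718 + (1−0.069)·(1−0.612)·m_A, so m_A = 1112.9/0.6388 = 1742.2 kg/s.
Product S11 = 0.612×1742.2 = 1066.3 kg/s.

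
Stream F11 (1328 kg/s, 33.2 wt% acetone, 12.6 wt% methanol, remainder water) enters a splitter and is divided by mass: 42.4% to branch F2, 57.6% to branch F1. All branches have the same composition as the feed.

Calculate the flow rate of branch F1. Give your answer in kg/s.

764.9 kg/s

Branch F1 flow = 0.576×1328 = 764.93 kg/s.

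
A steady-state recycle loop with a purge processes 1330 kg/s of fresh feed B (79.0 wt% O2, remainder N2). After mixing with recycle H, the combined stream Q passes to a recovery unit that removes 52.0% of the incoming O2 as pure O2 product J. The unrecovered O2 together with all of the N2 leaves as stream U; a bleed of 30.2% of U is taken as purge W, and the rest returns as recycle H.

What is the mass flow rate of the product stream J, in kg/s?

O2 in Q: m_A = 1330×0.790 + (1−0.302)·(1−0.520)·m_A, so m_A = 1050.7/0.6650 = 1580.1 kg/s.
Product J = 0.520×1580.1 = 821.65 kg/s.

821.6 kg/s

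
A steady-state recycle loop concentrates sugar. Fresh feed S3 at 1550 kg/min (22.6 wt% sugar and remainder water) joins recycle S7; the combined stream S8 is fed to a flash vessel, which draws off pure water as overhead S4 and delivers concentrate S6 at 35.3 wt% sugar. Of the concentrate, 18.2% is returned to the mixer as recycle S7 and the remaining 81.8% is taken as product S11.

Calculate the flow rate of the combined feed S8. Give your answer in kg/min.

Overall sugar balance (none leaves overhead): sugar in fresh feed = sugar in product, i.e. 1550×0.226 = (1−0.182)·S6·0.353.
S6 = 350.3/(0.353×0.818) = 1213.1 kg/min.
Recycle S7 = 0.182×1213.1 = 220.79 kg/min.
Combined feed S8 = 1550 + 220.79 = 1770.8 kg/min.

1771 kg/min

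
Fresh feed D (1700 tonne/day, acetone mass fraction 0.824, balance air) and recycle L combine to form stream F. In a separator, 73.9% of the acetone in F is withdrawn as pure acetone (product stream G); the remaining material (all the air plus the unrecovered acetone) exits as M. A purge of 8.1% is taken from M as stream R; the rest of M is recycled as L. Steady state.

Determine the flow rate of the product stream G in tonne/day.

1362 tonne/day

acetone in F: m_A = 1700×0.824 + (1−0.081)·(1−0.739)·m_A, so m_A = 1400.8/0.7601 = 1842.8 tonne/day.
Product G = 0.739×1842.8 = 1361.8 tonne/day.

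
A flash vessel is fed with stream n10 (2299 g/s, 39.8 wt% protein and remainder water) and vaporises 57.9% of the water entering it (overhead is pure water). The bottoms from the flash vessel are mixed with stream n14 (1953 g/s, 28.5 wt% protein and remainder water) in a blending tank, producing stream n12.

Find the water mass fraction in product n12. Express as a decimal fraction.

0.5735

Vapour removed = 0.579×0.602×2299 = 801.33 g/s; concentrate = 1497.7 g/s.
water reaching the mixer = 582.66 (from concentrate) + 1953×0.715 = 1979.1 g/s.
Product flow = 1497.7 + 1953 = 3450.7 g/s; water fraction = 0.5735.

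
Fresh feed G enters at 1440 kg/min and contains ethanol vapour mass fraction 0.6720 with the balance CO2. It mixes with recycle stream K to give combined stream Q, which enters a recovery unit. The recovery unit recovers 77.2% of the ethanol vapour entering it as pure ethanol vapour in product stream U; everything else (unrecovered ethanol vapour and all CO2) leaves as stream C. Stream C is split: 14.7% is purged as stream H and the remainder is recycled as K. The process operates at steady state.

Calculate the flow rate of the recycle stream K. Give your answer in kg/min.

CO2 enters only via G and leaves only via the purge: 1440×0.328 = 0.147×(CO2 in C), and the recovery unit passes all CO2, so CO2 in Q = CO2 in C = 3213.1 kg/min.
ethanol vapour in Q: m_A = 1440×0.672 + (1−0.147)·(1−0.772)·m_A, so m_A = 967.68/0.8055 = 1201.3 kg/min.
C = (1−0.772)×1201.3 + 3213.1 = 3487 kg/min.
Recycle K = (1−0.147)×3487 = 2974.4 kg/min.

2974 kg/min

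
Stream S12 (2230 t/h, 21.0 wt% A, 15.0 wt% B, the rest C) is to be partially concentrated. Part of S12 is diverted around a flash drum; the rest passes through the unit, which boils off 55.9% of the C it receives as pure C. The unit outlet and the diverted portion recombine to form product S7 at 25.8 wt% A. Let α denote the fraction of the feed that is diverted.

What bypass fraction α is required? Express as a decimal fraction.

0.480

All 2230×0.210 = 468.3 t/h of A reaches S7, so S7 = 468.3/0.258 = 1815.1 t/h and vapour = 414.88 t/h.
The evaporator receives (1−α)·2230 of feed at 0.640 C and removes 0.559 of that C:
0.559×0.640×(1−α)×2230 = 414.88
(1−α) = 414.88/797.8 = 0.5200;  α = 0.4800.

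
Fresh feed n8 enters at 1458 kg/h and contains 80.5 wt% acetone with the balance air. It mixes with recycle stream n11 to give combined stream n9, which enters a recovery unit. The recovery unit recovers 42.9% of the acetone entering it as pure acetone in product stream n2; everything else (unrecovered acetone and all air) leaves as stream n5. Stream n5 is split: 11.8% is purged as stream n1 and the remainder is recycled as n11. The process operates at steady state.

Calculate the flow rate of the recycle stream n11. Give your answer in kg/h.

3316 kg/h

air enters only via n8 and leaves only via the purge: 1458×0.195 = 0.118×(air in n5), and the recovery unit passes all air, so air in n9 = air in n5 = 2409.4 kg/h.
acetone in n9: m_A = 1458×0.805 + (1−0.118)·(1−0.429)·m_A, so m_A = 1173.7/0.4964 = 2364.5 kg/h.
n5 = (1−0.429)×2364.5 + 2409.4 = 3759.5 kg/h.
Recycle n11 = (1−0.118)×3759.5 = 3315.9 kg/h.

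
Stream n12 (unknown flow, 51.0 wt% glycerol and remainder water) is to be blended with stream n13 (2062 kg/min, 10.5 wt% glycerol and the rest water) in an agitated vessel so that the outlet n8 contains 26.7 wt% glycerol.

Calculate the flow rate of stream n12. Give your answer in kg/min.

Let n12 be the unknown flow. Total out = 2062 + n12.
glycerol balance: 216.51 + 0.510·n12 = 0.267·(2062 + n12)
(0.510 − 0.267)·n12 = 0.267×2062 − 216.51 = 334.04
n12 = 334.04 / 0.243 = 1374.7 kg/min

1375 kg/min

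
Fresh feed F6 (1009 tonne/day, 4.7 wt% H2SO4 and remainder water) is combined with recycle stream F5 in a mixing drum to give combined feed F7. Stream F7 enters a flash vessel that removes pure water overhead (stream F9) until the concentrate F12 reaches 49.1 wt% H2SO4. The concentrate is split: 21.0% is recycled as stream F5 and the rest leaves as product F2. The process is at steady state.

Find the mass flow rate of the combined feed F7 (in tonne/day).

1035 tonne/day

Overall H2SO4 balance (none leaves overhead): H2SO4 in fresh feed = H2SO4 in product, i.e. 1009×0.047 = (1−0.210)·F12·0.491.
F12 = 47.423/(0.491×0.790) = 122.26 tonne/day.
Recycle F5 = 0.210×122.26 = 25.674 tonne/day.
Combined feed F7 = 1009 + 25.674 = 1034.7 tonne/day.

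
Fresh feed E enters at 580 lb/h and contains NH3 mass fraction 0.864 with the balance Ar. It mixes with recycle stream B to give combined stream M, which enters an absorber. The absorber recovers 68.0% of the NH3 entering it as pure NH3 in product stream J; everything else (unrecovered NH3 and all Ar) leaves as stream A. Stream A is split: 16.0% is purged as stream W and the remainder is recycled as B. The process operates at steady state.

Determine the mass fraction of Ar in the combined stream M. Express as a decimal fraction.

Ar enters only via E and leaves only via the purge: 580×0.136 = 0.160×(Ar in A), and the absorber passes all Ar, so Ar in M = Ar in A = 493 lb/h.
NH3 in M: m_A = 580×0.864 + (1−0.160)·(1−0.680)·m_A, so m_A = 501.12/0.7312 = 685.34 lb/h.
M = 685.34 + 493 = 1178.3 lb/h.
Ar fraction in M = 493/1178.3 = 0.418.

0.418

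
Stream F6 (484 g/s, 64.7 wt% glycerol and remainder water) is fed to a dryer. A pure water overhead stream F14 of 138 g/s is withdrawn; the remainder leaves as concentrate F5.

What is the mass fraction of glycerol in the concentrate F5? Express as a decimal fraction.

glycerol is not removed: 484×0.647 = 313.15 g/s of glycerol enters F5.
Concentrate = 484 − 138 = 346 g/s.
Mass fraction = 313.15/346 = 0.9051.

0.9051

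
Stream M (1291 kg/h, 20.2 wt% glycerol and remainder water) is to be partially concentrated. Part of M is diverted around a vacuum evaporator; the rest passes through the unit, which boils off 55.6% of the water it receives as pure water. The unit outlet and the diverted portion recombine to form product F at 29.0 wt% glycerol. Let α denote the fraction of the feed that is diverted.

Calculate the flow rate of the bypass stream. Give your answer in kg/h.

All 1291×0.202 = 260.78 kg/h of glycerol reaches F, so F = 260.78/0.290 = 899.25 kg/h and vapour = 391.75 kg/h.
The evaporator receives (1−α)·1291 of feed at 0.798 water and removes 0.556 of that water:
0.556×0.798×(1−α)×1291 = 391.75
(1−α) = 391.75/572.8 = 0.6839;  α = 0.3161.
Bypass flow = 0.3161×1291 = 408.06 kg/h.

408.1 kg/h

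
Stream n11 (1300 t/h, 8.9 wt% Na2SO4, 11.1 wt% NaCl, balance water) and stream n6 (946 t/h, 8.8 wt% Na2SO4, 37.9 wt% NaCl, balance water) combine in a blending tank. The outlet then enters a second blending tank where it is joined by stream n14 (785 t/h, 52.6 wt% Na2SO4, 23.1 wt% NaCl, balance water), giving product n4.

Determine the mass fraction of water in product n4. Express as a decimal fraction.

Overall, product flow = 3031 t/h.
water in = 1300×0.800 + 946×0.533 + 785×0.243 = 1735 t/h.
water fraction in n4 = 0.5724.

0.5724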